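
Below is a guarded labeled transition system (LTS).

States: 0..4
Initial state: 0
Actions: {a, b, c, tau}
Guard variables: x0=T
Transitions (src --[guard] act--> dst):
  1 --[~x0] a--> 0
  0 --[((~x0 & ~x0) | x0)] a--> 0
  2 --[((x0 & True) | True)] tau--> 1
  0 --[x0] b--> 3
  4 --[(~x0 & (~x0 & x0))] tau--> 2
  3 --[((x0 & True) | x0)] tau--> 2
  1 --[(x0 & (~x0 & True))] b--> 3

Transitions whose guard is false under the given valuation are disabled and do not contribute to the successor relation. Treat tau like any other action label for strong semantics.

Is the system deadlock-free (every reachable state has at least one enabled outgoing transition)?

Answer: DEADLOCK at state 1

Trace:
Reach set: {0,1,2,3}
  0: a→0  b→3  [deg 2]
  1: ∅  [no exit]
  2: tau→1  [deg 1]
  3: tau→2  [deg 1]
Path to 1: b·tau·tau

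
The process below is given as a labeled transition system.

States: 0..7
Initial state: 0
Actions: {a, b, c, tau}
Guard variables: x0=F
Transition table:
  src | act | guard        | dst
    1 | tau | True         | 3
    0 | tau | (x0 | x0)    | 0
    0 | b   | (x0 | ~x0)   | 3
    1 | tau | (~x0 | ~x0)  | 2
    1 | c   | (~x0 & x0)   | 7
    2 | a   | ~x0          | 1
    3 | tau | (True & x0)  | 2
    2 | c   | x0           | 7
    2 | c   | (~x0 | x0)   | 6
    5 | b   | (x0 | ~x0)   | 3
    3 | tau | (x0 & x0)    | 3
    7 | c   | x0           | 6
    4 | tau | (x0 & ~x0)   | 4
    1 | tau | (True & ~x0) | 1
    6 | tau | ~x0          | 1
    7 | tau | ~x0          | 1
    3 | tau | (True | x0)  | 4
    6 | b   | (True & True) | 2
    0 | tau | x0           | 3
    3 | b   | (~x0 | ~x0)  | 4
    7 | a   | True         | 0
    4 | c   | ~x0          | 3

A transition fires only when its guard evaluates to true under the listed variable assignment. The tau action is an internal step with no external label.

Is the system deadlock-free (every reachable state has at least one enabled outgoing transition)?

Answer: DEADLOCK-FREE

Analysis:
R = {0,3,4}
  0: b→3  [1 exit(s)]
  3: b→4  tau→4  [2 exit(s)]
  4: c→3  [1 exit(s)]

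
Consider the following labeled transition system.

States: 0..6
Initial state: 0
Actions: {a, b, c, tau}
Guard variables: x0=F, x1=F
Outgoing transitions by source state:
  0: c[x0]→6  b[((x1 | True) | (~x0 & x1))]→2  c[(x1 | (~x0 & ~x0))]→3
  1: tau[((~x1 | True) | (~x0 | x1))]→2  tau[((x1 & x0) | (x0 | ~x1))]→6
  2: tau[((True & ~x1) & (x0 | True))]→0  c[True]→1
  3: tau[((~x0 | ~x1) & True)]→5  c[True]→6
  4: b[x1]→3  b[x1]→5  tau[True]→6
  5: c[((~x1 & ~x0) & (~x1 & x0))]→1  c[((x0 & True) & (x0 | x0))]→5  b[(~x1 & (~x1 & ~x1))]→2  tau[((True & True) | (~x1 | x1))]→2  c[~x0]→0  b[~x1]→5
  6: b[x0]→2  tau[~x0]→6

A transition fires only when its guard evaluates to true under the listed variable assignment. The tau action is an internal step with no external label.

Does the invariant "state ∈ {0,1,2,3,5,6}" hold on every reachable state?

Inv-set: {0,1,2,3,5,6}
Reach set: {0,1,2,3,5,6}
  0: ok
  1: ok
  2: ok
  3: ok
  5: ok
  6: ok

Answer: INVARIANT HOLDS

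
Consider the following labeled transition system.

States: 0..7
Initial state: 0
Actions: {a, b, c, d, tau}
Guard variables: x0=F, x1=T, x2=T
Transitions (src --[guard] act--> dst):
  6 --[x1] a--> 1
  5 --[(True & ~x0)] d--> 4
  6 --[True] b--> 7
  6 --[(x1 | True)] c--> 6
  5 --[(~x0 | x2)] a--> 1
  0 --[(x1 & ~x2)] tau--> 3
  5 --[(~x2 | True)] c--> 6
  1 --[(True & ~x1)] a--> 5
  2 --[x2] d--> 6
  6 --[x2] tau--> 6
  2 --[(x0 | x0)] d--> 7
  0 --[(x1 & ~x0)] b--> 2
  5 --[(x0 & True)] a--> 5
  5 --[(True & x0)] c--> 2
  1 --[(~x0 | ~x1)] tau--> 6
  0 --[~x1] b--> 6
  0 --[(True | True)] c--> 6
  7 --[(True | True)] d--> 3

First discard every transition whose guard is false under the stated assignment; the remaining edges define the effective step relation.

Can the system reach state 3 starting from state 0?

Guard filter leaves 12 enabled edge(s).
depth 0: {0}
depth 1: {2,6}  total {0,2,6}
depth 2: {1,7}  total {0,1,2,6,7}
depth 3: {3}  total {0,1,2,3,6,7}
Reach set: {0,1,2,3,6,7}
witness 3: c·b·d

Answer: REACHABLE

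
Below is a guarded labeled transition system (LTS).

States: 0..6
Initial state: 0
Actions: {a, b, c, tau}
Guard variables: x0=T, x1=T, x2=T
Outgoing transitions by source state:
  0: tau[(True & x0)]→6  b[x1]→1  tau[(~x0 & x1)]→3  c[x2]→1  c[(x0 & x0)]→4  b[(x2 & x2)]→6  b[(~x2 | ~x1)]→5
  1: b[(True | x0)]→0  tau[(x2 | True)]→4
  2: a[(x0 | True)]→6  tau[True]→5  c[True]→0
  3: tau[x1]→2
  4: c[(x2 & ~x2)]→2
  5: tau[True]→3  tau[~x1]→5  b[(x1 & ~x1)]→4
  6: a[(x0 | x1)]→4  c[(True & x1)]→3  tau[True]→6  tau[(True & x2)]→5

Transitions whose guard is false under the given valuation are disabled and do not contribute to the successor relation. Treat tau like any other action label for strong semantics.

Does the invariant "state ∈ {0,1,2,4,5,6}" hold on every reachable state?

Answer: INVARIANT VIOLATED at state 3

Working:
Safe = {0,1,2,4,5,6}
R = {0,1,2,3,4,5,6}
  0: safe
  1: safe
  2: safe
  3: ✗ unsafe
  4: safe
  5: safe
  6: safe
reach 3 via tau·c — violates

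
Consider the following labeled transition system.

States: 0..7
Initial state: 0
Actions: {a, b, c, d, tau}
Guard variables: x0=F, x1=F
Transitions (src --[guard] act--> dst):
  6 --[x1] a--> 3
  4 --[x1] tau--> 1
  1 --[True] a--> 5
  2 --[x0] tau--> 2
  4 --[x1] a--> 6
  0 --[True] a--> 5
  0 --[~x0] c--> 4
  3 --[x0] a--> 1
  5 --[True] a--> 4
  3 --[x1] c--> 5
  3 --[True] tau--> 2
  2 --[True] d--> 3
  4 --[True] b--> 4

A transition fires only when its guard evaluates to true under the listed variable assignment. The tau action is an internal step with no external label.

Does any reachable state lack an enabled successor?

Answer: DEADLOCK-FREE

Trace:
Reachable = {0,4,5}
  0: a→5  c→4  [2 exit(s)]
  4: b→4  [1 exit(s)]
  5: a→4  [1 exit(s)]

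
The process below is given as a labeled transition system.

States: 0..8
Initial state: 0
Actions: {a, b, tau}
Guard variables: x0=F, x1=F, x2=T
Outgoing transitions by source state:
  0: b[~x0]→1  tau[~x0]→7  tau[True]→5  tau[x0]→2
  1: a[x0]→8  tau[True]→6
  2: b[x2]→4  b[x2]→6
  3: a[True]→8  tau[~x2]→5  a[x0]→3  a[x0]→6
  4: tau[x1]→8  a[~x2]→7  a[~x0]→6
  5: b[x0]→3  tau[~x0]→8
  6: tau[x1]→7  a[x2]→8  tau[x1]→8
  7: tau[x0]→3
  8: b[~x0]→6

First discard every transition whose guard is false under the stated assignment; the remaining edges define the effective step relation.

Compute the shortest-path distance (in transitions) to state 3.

BFS to 3:
  Layer 0: {0}
  Layer 1: {1,5,7}
  Layer 2: {6,8}
3 never appears.

Answer: UNREACHABLE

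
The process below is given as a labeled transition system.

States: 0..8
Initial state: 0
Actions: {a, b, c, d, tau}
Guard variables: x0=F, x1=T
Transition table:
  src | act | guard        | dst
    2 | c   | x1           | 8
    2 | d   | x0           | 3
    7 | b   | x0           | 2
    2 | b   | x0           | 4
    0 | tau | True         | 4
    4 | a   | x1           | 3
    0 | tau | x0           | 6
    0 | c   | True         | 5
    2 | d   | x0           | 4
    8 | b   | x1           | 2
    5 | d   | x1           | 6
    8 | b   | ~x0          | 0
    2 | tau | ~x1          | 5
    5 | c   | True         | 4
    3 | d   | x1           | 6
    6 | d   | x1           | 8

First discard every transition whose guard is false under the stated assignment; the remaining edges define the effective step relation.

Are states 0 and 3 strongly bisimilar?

Compute ~ classes (split until stable):
  round 0: {{0,1,2,3,4,5,6,7,8}}
  round 1: {{0},{1,7},{2},{3,6},{4},{5},{8}}
  round 2: {{0},{1,7},{2},{3},{4},{5},{6},{8}}
stable after 3 split(s): 8 block(s)
[0]={0}  [3]={3}

Answer: NOT BISIMILAR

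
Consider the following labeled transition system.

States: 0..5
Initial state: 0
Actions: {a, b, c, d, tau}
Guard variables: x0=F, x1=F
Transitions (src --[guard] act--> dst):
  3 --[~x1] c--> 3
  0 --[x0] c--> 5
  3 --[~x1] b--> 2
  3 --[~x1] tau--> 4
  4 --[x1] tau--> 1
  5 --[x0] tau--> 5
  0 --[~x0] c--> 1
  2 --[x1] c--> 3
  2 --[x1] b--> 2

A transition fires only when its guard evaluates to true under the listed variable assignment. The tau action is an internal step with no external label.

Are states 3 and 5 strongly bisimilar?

Answer: NOT BISIMILAR

Trace:
Refine partition for ~:
  P[0] = {{0,1,2,3,4,5}}
  P[1] = {{0},{1,2,4,5},{3}}
Fixed point at round 2; 3 class(es).
class of 3: {3}; class of 5: {1,2,4,5}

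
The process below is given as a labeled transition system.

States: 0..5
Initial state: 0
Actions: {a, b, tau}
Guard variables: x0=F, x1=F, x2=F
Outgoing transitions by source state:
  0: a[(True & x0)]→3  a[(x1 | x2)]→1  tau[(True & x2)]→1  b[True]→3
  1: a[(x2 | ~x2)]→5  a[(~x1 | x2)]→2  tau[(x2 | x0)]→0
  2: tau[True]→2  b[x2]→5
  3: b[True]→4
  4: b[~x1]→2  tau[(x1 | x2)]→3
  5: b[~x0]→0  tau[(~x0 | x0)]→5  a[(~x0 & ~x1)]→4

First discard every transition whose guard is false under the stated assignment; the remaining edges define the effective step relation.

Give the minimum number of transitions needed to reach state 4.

Answer: 2

Working:
BFS to 4:
  depth 0: {0}
  depth 1: {3}
  depth 2: {4}
depth(4)=2, e.g. b·b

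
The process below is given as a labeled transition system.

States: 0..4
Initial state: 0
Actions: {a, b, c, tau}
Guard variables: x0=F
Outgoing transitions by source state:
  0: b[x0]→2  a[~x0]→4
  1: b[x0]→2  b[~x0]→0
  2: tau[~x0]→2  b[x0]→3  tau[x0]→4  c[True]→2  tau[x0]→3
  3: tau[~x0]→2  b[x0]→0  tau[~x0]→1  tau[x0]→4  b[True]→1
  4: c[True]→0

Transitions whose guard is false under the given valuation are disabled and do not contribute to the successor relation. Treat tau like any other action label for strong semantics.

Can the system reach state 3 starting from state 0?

Guard filter leaves 8 enabled edge(s).
Layer 0: {0}
Layer 1: {4}  cumulative {0,4}
Reachable = {0,4}

Answer: UNREACHABLE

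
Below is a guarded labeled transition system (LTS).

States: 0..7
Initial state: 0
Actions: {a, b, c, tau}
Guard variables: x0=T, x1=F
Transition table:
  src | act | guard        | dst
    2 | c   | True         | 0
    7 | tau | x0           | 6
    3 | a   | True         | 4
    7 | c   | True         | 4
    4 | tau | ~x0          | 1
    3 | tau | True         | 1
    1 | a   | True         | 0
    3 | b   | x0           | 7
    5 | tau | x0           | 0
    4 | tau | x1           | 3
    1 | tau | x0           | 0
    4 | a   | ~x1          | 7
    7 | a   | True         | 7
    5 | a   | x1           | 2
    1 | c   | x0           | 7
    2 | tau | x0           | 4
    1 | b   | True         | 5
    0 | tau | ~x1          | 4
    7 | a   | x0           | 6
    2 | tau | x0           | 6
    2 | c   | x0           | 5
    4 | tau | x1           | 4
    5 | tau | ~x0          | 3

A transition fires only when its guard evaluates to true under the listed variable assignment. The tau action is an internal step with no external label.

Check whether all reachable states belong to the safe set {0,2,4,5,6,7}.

Answer: INVARIANT HOLDS

Working:
Inv-set: {0,2,4,5,6,7}
Reachable = {0,4,6,7}
  0: ok
  4: ok
  6: ok
  7: ok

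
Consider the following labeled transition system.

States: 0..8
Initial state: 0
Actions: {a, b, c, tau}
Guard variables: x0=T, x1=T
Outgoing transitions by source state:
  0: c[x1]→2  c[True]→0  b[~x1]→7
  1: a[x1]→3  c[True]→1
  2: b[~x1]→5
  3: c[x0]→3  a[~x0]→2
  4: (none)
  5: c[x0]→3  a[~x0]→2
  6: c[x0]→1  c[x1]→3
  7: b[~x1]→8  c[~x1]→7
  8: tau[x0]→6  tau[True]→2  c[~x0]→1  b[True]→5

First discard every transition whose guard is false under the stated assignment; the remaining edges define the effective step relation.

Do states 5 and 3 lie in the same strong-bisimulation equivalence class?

Answer: BISIMILAR

Working:
Bisimulation quotient by refinement:
  P[0] = {{0,1,2,3,4,5,6,7,8}}
  P[1] = {{0,3,5,6},{1},{2,4,7},{8}}
  P[2] = {{0},{1},{2,4,7},{3,5},{6},{8}}
Fixed point at round 3; 6 class(es).
5∈{3,5}, 3∈{3,5}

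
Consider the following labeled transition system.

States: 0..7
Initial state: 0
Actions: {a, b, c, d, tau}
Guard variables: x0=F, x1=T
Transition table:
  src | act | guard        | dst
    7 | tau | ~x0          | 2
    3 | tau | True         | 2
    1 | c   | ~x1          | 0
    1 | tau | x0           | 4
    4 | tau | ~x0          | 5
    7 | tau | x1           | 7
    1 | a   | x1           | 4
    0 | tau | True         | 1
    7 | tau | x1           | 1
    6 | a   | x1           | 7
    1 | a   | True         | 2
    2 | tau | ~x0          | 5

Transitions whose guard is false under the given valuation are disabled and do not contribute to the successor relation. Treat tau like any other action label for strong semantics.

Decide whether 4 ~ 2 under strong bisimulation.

Answer: BISIMILAR

Trace:
Compute ~ classes (split until stable):
  P[0] = {{0,1,2,3,4,5,6,7}}
  P[1] = {{0,2,3,4,7},{1,6},{5}}
  P[2] = {{0},{1,6},{2,4},{3},{5},{7}}
  P[3] = {{0},{1},{2,4},{3},{5},{6},{7}}
7 equivalence class(es) (converged in 4)
[4]={2,4}  [2]={2,4}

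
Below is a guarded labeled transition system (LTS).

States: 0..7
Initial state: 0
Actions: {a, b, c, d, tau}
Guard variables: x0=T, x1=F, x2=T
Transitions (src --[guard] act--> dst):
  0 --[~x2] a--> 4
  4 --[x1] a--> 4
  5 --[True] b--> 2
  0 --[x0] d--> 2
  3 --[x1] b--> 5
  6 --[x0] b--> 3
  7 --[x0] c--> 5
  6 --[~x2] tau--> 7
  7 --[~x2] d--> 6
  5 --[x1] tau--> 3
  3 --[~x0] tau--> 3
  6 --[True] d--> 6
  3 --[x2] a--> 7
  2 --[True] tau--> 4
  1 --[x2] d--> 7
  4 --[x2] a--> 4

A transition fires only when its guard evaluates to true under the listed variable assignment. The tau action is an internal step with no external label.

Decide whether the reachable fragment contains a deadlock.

Answer: DEADLOCK-FREE

Analysis:
Reachable = {0,2,4}
  0: d→2  [deg 1]
  2: tau→4  [deg 1]
  4: a→4  [deg 1]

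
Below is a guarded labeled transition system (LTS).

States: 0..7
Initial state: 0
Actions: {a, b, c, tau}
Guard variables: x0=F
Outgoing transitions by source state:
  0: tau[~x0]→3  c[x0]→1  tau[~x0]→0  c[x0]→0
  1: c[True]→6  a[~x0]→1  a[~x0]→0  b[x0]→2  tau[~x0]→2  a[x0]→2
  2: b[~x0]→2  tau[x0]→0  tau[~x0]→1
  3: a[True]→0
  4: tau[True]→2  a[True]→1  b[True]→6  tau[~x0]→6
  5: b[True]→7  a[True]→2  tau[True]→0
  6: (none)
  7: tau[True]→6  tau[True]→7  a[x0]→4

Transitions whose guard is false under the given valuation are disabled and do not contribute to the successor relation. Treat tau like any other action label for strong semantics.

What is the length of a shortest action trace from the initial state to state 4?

Breadth-first toward 4:
  depth 0: {0}
  depth 1: {3}
4 never appears.

Answer: UNREACHABLE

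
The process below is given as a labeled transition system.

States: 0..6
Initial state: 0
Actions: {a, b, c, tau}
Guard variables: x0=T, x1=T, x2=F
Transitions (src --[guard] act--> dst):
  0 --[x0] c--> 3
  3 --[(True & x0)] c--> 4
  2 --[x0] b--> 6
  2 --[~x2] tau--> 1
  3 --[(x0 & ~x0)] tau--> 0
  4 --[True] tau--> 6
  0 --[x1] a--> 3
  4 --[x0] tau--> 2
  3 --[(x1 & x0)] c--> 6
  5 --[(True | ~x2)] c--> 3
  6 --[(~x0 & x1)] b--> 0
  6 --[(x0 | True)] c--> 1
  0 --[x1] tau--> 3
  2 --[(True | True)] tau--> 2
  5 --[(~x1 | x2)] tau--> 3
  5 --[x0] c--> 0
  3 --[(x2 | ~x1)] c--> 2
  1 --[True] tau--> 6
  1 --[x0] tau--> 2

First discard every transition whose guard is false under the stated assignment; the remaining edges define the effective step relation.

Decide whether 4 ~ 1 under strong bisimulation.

Compute ~ classes (split until stable):
  π0 = {{0,1,2,3,4,5,6}}
  π1 = {{0},{1,4},{2},{3,5,6}}
  π2 = {{0},{1,4},{2},{3},{5},{6}}
stable after 3 split(s): 6 block(s)
4∈{1,4}, 1∈{1,4}

Answer: BISIMILAR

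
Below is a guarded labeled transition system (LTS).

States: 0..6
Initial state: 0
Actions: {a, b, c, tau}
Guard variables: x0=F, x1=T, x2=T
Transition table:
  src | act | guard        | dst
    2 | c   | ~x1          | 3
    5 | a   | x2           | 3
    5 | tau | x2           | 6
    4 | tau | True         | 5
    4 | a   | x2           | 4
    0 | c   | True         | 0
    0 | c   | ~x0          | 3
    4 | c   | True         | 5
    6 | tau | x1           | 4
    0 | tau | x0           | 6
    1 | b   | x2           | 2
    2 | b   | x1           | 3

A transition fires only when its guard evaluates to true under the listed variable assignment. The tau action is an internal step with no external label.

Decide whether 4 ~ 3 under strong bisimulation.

Compute ~ classes (split until stable):
  round 0: {{0,1,2,3,4,5,6}}
  round 1: {{0},{1,2},{3},{4},{5},{6}}
  round 2: {{0},{1},{2},{3},{4},{5},{6}}
7 equivalence class(es) (converged in 3)
[4]={4}  [3]={3}

Answer: NOT BISIMILAR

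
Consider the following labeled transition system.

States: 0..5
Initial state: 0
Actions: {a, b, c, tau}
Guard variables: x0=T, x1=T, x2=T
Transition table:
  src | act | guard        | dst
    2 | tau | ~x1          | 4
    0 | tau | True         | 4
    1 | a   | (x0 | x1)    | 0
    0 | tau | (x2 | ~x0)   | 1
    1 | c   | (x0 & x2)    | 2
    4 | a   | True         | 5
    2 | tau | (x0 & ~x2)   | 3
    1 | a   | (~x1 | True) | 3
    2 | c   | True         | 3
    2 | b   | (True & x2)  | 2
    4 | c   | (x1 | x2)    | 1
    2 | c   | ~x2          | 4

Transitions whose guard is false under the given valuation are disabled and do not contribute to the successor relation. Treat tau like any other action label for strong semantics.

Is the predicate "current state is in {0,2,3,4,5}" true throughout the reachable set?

Safe = {0,2,3,4,5}
Reachable = {0,1,2,3,4,5}
  0: ✓
  1: outside
  2: ✓
  3: ✓
  4: ✓
  5: ✓
counterexample path to 1: tau

Answer: INVARIANT VIOLATED at state 1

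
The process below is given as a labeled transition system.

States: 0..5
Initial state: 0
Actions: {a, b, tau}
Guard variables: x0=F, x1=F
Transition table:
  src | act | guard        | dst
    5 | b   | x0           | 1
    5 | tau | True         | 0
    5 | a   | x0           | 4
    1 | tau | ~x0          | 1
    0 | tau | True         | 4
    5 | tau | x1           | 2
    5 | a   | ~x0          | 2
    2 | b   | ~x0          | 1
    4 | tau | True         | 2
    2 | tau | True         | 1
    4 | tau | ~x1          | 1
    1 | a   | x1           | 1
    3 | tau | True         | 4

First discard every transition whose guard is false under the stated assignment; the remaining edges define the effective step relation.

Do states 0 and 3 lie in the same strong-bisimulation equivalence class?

Compute ~ classes (split until stable):
  π0 = {{0,1,2,3,4,5}}
  π1 = {{0,1,3,4},{2},{5}}
  π2 = {{0,1,3},{2},{4},{5}}
  π3 = {{0,3},{1},{2},{4},{5}}
stable after 4 split(s): 5 block(s)
[0]={0,3}  [3]={0,3}

Answer: BISIMILAR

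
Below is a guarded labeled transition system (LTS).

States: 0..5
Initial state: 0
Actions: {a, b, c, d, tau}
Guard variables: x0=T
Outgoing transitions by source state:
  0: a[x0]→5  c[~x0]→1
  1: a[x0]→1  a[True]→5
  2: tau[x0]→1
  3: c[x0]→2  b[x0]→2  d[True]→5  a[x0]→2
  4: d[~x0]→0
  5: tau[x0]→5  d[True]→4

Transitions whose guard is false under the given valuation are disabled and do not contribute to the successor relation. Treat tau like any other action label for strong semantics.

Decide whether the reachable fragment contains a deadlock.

Reach set: {0,4,5}
  0: a→5  [1 out]
  4: ∅  [STUCK]
  5: d→4  tau→5  [2 out]
trace reaching 4: a·d

Answer: DEADLOCK at state 4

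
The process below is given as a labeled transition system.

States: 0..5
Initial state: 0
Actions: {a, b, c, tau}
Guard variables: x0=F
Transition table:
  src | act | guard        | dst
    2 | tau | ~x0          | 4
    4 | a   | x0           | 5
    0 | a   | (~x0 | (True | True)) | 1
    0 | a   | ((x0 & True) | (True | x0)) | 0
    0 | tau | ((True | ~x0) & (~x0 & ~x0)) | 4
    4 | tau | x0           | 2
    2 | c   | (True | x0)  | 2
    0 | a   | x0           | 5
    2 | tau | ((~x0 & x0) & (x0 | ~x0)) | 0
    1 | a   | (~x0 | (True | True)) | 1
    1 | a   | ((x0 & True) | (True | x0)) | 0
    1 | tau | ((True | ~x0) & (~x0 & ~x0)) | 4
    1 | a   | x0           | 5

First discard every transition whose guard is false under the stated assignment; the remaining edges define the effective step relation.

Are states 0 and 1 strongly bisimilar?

Answer: BISIMILAR

Trace:
Compute ~ classes (split until stable):
  π0 = {{0,1,2,3,4,5}}
  π1 = {{0,1},{2},{3,4,5}}
Fixed point at round 2; 3 class(es).
0∈{0,1}, 1∈{0,1}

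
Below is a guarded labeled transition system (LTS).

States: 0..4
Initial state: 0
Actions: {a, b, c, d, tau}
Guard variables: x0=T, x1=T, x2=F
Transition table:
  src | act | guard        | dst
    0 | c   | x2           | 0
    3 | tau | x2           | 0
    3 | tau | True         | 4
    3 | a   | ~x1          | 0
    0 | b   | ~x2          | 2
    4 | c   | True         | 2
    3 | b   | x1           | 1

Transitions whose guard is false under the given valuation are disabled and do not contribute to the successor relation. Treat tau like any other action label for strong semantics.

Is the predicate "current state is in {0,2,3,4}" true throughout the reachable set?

Answer: INVARIANT HOLDS

Analysis:
Inv-set: {0,2,3,4}
Reachable = {0,2}
  0: ✓
  2: ✓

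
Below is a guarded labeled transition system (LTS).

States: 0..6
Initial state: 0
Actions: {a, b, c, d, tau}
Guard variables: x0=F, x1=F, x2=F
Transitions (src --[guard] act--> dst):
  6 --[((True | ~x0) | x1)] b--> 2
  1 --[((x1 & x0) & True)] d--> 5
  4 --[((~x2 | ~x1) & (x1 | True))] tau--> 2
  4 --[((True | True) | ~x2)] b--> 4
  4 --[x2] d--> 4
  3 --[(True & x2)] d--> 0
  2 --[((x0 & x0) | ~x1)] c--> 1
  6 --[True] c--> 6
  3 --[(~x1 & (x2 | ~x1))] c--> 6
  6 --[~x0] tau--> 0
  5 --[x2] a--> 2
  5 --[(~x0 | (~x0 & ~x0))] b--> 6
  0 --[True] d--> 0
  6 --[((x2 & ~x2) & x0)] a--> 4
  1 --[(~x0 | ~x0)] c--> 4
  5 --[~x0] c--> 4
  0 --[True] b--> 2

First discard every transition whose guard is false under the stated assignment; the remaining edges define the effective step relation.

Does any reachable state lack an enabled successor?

R = {0,1,2,4}
  0: b→2  d→0  [2 exit(s)]
  1: c→4  [1 exit(s)]
  2: c→1  [1 exit(s)]
  4: b→4  tau→2  [2 exit(s)]

Answer: DEADLOCK-FREE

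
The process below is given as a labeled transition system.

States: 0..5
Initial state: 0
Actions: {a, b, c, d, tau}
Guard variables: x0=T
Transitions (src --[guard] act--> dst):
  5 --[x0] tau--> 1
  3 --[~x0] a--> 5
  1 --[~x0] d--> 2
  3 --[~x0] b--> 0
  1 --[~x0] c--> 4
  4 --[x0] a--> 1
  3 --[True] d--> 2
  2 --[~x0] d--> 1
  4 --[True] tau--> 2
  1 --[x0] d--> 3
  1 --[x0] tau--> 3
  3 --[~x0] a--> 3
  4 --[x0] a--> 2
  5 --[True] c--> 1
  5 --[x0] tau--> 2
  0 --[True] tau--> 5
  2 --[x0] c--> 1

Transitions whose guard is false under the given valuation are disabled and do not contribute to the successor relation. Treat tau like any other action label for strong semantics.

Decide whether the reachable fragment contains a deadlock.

Answer: DEADLOCK-FREE

Analysis:
R = {0,1,2,3,5}
  0: tau→5  [deg 1]
  1: d→3  tau→3  [deg 2]
  2: c→1  [deg 1]
  3: d→2  [deg 1]
  5: c→1  tau→1  tau→2  [deg 3]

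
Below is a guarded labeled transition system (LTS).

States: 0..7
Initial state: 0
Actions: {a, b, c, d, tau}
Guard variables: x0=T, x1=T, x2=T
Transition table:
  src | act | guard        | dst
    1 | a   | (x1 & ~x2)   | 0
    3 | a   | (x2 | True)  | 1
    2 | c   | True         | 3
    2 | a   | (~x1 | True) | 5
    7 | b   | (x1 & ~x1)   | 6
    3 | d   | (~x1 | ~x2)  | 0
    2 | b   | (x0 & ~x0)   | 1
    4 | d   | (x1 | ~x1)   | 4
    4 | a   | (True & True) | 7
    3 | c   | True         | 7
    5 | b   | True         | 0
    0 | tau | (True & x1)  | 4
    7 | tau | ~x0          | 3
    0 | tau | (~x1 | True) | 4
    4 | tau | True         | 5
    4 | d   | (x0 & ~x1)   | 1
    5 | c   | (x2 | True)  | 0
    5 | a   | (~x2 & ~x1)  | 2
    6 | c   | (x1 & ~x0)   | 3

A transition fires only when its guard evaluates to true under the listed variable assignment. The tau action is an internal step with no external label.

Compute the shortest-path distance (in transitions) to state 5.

Layered search for 5:
  depth 0: {0}
  depth 1: {4}
  depth 2: {5,7}
first hit 5 at d=2 via tau·tau

Answer: 2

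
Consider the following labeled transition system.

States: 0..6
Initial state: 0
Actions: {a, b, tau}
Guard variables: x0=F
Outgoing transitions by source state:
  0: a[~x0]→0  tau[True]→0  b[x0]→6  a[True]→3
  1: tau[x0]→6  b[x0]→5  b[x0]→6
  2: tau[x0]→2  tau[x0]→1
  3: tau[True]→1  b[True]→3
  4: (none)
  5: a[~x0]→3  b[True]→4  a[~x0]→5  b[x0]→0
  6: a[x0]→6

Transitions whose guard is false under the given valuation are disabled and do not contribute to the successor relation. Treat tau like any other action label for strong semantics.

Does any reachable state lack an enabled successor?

Answer: DEADLOCK at state 1

Trace:
R = {0,1,3}
  0: a→0  a→3  tau→0  [3 out]
  1: ∅  [deadlock]
  3: b→3  tau→1  [2 out]
Path to 1: a·tau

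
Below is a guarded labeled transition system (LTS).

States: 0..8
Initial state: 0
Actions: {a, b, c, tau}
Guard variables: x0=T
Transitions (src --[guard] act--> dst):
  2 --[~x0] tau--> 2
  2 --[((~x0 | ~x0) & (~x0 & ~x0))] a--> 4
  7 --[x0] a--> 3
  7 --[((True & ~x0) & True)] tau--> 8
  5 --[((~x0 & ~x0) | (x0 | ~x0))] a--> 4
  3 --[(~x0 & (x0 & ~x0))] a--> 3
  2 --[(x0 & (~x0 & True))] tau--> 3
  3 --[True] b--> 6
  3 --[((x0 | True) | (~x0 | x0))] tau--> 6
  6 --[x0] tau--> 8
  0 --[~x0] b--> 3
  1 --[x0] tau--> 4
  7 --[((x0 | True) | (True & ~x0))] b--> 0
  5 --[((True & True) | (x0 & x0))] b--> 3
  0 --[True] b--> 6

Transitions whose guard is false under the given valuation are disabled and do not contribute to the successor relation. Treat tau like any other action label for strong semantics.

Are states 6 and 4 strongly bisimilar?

Compute ~ classes (split until stable):
  π0 = {{0,1,2,3,4,5,6,7,8}}
  π1 = {{0},{1,6},{2,4,8},{3},{5,7}}
  π2 = {{0},{1,6},{2,4,8},{3},{5},{7}}
stable after 3 split(s): 6 block(s)
6∈{1,6}, 4∈{2,4,8}

Answer: NOT BISIMILAR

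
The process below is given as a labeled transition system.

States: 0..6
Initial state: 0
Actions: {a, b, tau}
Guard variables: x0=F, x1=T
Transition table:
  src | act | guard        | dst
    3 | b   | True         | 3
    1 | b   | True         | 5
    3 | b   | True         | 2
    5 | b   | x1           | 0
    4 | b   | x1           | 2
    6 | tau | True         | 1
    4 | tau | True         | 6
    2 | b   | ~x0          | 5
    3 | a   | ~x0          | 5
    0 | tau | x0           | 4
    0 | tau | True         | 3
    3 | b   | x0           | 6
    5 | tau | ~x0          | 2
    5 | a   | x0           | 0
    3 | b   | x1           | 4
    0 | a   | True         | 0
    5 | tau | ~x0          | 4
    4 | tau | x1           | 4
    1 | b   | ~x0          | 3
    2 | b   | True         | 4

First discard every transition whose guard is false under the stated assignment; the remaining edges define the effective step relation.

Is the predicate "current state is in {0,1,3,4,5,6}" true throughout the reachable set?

Answer: INVARIANT VIOLATED at state 2

Trace:
Safe = {0,1,3,4,5,6}
Reach set: {0,1,2,3,4,5,6}
  0: ok
  1: ok
  2: VIOLATES
  3: ok
  4: ok
  5: ok
  6: ok
witness against invariant: tau·b → 2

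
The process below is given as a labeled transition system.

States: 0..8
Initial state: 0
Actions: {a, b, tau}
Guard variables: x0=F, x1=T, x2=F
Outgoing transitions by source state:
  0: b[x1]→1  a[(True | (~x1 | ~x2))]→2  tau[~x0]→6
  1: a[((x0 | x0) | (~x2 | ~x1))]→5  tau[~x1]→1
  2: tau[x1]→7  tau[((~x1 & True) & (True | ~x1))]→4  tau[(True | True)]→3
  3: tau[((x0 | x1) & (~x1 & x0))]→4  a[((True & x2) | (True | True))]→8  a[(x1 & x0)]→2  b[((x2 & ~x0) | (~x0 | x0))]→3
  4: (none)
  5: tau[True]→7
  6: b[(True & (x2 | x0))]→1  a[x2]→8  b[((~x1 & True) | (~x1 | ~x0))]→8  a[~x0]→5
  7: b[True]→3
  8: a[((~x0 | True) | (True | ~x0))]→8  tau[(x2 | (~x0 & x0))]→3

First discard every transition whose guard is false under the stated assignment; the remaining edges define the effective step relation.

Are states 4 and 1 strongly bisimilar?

Bisimulation quotient by refinement:
  P[0] = {{0,1,2,3,4,5,6,7,8}}
  P[1] = {{0},{1,8},{2,5},{3,6},{4},{7}}
  P[2] = {{0},{1},{2},{3},{4},{5},{6},{7},{8}}
Fixed point at round 3; 9 class(es).
4∈{4}, 1∈{1}

Answer: NOT BISIMILAR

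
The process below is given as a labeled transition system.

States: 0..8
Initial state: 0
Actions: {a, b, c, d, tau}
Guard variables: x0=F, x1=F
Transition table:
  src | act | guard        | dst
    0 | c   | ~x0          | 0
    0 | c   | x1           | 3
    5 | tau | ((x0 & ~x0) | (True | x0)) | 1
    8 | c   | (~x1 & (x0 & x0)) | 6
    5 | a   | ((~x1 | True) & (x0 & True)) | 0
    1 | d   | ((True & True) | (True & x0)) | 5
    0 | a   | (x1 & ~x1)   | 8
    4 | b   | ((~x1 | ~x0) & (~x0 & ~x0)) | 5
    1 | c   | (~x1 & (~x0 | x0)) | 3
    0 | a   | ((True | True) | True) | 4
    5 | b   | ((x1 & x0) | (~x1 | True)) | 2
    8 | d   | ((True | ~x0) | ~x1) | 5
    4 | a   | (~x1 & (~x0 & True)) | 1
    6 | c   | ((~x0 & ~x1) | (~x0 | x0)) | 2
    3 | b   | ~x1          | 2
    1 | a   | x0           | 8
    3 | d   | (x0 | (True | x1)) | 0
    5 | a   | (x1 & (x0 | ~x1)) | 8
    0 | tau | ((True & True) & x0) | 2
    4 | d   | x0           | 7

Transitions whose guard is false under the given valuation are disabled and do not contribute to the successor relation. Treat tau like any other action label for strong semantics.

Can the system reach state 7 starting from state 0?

Answer: UNREACHABLE

Working:
After dropping false guards: 12 live edges.
L0 = {0}
L1 = {4}  now seen {0,4}
L2 = {1,5}  now seen {0,1,4,5}
L3 = {2,3}  now seen {0,1,2,3,4,5}
Reach set: {0,1,2,3,4,5}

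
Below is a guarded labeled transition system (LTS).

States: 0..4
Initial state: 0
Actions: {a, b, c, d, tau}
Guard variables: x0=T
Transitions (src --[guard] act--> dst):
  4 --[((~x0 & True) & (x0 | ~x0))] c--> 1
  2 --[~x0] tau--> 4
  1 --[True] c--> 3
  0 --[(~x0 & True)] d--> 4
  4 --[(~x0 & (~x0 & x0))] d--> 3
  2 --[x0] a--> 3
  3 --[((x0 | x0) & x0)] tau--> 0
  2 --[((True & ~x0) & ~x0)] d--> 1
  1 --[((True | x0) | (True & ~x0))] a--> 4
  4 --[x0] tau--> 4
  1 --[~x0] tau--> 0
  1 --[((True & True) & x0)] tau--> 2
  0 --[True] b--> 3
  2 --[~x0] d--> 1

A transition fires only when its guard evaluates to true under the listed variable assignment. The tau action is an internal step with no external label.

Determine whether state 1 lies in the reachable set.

After dropping false guards: 7 live edges.
depth 0: {0}
depth 1: {3}  now seen {0,3}
Reachable = {0,3}

Answer: UNREACHABLE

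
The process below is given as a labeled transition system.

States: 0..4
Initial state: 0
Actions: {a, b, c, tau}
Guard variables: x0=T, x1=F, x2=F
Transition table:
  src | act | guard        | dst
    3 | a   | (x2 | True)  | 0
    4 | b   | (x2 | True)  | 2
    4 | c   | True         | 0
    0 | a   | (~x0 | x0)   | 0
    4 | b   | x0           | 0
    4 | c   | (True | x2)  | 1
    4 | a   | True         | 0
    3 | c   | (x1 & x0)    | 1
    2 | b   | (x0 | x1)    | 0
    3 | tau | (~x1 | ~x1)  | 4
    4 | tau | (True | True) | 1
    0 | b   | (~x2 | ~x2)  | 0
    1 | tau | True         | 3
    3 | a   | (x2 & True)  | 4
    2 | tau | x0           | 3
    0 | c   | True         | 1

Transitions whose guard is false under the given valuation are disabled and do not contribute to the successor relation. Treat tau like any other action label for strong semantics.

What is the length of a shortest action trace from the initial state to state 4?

Answer: 3

Analysis:
Breadth-first toward 4:
  Layer 0: {0}
  Layer 1: {1}
  Layer 2: {3}
  Layer 3: {4}
4 enters at depth 3; path c·tau·tau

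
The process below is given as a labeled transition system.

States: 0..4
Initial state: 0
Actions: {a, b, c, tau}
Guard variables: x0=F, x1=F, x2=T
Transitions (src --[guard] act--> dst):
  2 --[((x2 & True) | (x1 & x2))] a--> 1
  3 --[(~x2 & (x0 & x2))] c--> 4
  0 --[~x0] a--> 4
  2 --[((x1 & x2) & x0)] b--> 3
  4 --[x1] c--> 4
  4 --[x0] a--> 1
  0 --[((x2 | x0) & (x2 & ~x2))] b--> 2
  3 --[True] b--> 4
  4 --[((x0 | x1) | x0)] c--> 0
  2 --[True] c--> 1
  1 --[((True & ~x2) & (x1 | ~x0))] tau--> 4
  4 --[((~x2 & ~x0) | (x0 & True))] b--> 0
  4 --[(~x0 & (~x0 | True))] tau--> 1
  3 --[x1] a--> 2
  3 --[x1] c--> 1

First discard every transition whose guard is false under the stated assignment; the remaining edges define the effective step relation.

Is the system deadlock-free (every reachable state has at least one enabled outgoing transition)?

Answer: DEADLOCK at state 1

Analysis:
Reach set: {0,1,4}
  0: a→4  [1 out]
  1: ∅  [no exit]
  4: tau→1  [1 out]
witness 1: a·tau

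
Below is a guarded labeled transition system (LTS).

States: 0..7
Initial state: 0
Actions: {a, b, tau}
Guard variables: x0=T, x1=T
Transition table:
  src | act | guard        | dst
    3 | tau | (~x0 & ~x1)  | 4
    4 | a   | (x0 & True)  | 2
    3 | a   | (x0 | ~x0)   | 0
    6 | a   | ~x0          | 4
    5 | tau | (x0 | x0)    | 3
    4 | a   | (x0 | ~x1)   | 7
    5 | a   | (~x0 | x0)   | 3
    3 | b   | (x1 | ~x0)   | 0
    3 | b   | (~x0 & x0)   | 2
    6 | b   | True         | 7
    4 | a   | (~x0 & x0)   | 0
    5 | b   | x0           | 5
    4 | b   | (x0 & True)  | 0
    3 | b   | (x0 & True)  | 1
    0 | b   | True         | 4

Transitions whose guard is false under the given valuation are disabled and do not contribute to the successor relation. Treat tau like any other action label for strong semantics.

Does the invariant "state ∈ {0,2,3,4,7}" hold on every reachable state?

Allowed set {0,2,3,4,7}
R = {0,2,4,7}
  0: ok
  2: ok
  4: ok
  7: ok

Answer: INVARIANT HOLDS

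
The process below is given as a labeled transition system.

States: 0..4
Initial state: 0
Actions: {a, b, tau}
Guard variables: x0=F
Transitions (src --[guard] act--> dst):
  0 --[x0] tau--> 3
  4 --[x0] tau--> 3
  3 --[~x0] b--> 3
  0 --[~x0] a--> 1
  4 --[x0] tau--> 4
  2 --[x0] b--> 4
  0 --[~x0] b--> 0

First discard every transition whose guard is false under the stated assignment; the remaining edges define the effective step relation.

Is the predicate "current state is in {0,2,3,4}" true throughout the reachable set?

Inv-set: {0,2,3,4}
Reach set: {0,1}
  0: ok
  1: outside
witness against invariant: a → 1

Answer: INVARIANT VIOLATED at state 1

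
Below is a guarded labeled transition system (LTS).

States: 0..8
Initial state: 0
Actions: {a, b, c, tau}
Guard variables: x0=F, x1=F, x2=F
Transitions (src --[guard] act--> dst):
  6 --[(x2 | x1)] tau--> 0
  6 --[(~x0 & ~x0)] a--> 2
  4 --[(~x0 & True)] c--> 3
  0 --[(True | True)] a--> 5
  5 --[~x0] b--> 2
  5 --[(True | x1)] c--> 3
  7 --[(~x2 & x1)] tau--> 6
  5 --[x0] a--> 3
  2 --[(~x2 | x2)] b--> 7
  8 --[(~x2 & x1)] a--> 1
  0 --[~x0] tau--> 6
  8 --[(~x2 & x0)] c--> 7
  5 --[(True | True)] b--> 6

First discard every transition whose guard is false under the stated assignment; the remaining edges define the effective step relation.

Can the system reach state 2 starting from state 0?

Answer: REACHABLE

Trace:
After dropping false guards: 8 live edges.
Layer 0: {0}
Layer 1: {5,6}  total {0,5,6}
Layer 2: {2,3}  total {0,2,3,5,6}
Layer 3: {7}  total {0,2,3,5,6,7}
Reach set: {0,2,3,5,6,7}
Path to 2: a·b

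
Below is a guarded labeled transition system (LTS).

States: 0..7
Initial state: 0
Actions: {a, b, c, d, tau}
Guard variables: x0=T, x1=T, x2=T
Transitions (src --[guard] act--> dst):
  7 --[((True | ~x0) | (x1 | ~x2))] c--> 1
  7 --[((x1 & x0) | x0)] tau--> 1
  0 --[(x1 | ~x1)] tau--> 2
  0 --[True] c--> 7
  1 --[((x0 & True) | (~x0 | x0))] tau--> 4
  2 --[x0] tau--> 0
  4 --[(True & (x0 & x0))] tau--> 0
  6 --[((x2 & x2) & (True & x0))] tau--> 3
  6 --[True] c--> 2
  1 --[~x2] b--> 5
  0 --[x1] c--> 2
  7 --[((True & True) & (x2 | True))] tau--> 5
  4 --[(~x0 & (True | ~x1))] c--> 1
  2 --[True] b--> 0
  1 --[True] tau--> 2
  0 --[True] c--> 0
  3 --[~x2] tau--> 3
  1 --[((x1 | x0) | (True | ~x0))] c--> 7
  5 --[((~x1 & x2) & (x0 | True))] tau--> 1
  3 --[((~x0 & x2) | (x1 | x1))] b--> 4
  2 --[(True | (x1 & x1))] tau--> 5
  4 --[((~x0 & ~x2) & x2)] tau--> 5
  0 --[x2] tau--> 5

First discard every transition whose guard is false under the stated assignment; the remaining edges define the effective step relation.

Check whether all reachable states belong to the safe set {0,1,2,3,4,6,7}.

Answer: INVARIANT VIOLATED at state 5

Working:
Inv-set: {0,1,2,3,4,6,7}
R = {0,1,2,4,5,7}
  0: ✓
  1: ✓
  2: ✓
  4: ✓
  5: ✗ unsafe
  7: ✓
counterexample path to 5: tau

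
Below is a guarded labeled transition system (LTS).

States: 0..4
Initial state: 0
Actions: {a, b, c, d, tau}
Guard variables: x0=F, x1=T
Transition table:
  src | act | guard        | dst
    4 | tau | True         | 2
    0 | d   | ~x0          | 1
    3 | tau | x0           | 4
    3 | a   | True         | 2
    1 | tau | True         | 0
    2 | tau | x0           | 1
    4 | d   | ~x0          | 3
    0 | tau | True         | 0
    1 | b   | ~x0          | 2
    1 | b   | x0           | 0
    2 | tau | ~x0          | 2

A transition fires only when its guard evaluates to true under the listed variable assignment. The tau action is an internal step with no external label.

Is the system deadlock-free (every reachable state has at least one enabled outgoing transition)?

Reach set: {0,1,2}
  0: d→1  tau→0  [2 out]
  1: b→2  tau→0  [2 out]
  2: tau→2  [1 out]

Answer: DEADLOCK-FREE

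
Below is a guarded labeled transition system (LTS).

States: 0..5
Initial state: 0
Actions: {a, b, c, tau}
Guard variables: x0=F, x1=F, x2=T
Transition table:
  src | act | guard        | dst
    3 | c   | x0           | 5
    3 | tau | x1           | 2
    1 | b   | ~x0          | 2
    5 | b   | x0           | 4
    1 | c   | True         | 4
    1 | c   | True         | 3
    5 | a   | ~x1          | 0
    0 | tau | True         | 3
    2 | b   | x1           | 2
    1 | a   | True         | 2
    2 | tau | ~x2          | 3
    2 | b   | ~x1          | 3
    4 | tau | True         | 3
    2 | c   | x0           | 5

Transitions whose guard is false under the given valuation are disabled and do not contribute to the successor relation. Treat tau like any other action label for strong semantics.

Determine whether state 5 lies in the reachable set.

Answer: UNREACHABLE

Analysis:
After dropping false guards: 8 live edges.
depth 0: {0}
depth 1: {3}  total {0,3}
Reachable = {0,3}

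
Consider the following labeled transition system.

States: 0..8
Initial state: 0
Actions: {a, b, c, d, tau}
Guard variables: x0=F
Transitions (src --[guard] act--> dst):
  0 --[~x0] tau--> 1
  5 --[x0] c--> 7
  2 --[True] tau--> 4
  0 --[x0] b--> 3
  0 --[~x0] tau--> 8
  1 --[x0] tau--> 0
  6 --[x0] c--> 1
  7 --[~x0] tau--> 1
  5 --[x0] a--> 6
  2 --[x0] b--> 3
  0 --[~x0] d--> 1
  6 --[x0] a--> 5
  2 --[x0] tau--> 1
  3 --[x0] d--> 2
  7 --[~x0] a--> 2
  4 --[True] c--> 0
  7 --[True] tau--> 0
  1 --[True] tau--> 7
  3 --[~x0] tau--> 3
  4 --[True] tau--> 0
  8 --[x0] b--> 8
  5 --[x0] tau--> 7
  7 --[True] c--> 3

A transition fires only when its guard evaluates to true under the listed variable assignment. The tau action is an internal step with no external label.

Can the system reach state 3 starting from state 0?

Answer: REACHABLE

Analysis:
12 transition(s) survive guard evaluation.
Layer 0: {0}
Layer 1: {1,8}  now seen {0,1,8}
Layer 2: {7}  now seen {0,1,7,8}
Layer 3: {2,3}  now seen {0,1,2,3,7,8}
Layer 4: {4}  now seen {0,1,2,3,4,7,8}
Reach set: {0,1,2,3,4,7,8}
trace reaching 3: tau·tau·c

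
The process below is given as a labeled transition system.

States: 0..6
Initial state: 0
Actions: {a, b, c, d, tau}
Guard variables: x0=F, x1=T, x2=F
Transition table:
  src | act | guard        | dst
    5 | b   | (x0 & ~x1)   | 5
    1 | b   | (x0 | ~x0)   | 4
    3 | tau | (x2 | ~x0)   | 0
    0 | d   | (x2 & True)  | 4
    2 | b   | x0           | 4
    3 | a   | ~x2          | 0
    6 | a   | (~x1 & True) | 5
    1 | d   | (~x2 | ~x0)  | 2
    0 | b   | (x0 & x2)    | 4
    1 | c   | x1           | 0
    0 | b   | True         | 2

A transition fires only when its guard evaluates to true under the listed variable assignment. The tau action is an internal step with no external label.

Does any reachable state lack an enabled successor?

Answer: DEADLOCK at state 2

Working:
R = {0,2}
  0: b→2  [1 out]
  2: ∅  [deadlock]
Path to 2: b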